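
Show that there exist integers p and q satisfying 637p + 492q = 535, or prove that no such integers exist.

Since gcd(637, 492) = 1, every integer is an integer combination of 637 and 492.
Euclidean algorithm: 637 = 1·492 + 145, 492 = 3·145 + 57, 145 = 2·57 + 31, 57 = 1·31 + 26, 31 = 1·26 + 5, 26 = 5·5 + 1, 5 = 5·1 + 0.
Unwinding: 1 = 26 − 5·5 = 26 − 5·(31 − 1·26) = −5·31 + 6·26 = −5·31 + 6·(57 − 1·31) = 6·57 − 11·31 = 6·57 − 11·(145 − 2·57) = −11·145 + 28·57 = −11·145 + 28·(492 − 3·145) = 28·492 − 95·145 = 28·492 − 95·(637 − 1·492) = −95·637 + 123·492, i.e. 637·(-95) + 492·123 = 1.
Scaling by 535 gives the particular solution (p, q) = (-50825, 65805).
Shifting by a multiple of (492, −637) keeps it a solution: p = -50825 + 104·492 = 343, q = 65805 − 104·637 = -443.
Indeed 637·343 + 492·(-443) = 218491 − 217956 = 535.

p = 343, q = -443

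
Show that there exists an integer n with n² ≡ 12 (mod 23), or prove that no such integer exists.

n = 9 works: 9² = 81, and 81 − 12 = 69 = 3·23.

n = 9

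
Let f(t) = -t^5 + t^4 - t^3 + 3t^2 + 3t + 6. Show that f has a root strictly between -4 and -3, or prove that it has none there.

f has no root in that interval.

f(-4) = 1386 and f(-3) = 375, both positive, so a sign-change argument is unavailable; we show f keeps this sign on the whole interval.
Substitute t = -3 − u, where 0 < u < 1 on the interval. Expanding, f(-3 − u) = u^5 + 16u^4 + 103u^3 + 336u^2 + 555u + 375.
All 6 nonzero coefficients of this polynomial in u are positive; hence for u > 0 the value is a sum of positive terms (the constant 375 among them).
So f is strictly positive on (-4, -3); no root exists in the interval.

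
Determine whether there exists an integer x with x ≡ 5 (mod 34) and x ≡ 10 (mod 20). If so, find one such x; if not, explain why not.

No, no such integer exists.

gcd(34, 20) = 2. If x ≡ 5 (mod 34) and x ≡ 10 (mod 20), then x ≡ 5 (mod 2) and x ≡ 10 (mod 2).
However 5 ≡ 1 and 10 ≡ 0 (mod 2), and 1 ≠ 0.
So no integer satisfies both congruences.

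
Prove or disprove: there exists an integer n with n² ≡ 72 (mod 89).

n = 61 works: 61² = 3721, and 3721 − 72 = 3649 = 41·89.

n = 61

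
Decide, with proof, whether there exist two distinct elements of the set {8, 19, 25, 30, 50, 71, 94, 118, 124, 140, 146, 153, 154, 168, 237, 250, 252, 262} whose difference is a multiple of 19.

No such pair exists.

Reduce each element modulo 19: 8↦8, 19↦0, 25↦6, 30↦11, 50↦12, 71↦14, 94↦18, 118↦4, 124↦10, 140↦7, 146↦13, 153↦1, 154↦2, 168↦16, 237↦9, 250↦3, 252↦5, 262↦15.
These 18 residues are pairwise different, hence no difference of two elements is divisible by 19.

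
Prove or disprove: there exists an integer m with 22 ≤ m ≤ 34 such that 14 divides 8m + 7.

At m = 22, 8·22 + 7 = 183 ≡ 1 (mod 14), and each step in m adds 8, giving residues 1, 9, 3, 11, 5, 13, 7, 1, 9, 3, 11, 5, 13 for m = 22, 23, …, 34.
None is 0, so 14 never divides 8m + 7 on this range.

No, no such integer m in that range exists.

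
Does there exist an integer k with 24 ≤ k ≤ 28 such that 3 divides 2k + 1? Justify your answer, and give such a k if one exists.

k = 25

Try k = 25: 2·25 + 1 = 51 = 17·3, which is divisible by 3.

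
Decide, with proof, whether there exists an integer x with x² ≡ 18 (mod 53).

No such integer exists.

Apply Euler's criterion with the prime 53: 18 is a quadratic residue iff 18^26 ≡ 1 (mod 53), and a non-residue iff it is ≡ −1.
Squaring successively (mod 53): 18^2 = 324 ≡ 6; 18^4 ≡ 6² = 36 ≡ 36; 18^8 ≡ 36² = 1296 ≡ 24; 18^16 ≡ 24² = 576 ≡ 46.
Since 26 = 16 + 8 + 2, 18^26 ≡ 46 · 24 · 6; multiplying out mod 53: 46·24 = 1104 ≡ 44, then 44·6 = 264 ≡ 52. Thus 18^26 ≡ 52 ≡ −1 (mod 53).
The value −1 means 18 is a non-residue modulo 53, so x² ≡ 18 (mod 53) is impossible.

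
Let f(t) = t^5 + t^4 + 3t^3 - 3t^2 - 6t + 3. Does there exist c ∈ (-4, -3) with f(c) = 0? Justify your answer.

No such root exists.

The endpoint values f(-4) = -981 and f(-3) = -249 are both negative. Claim: f(t) < 0 for every t in (-4, -3).
Substitute t = -3 − u, where 0 < u < 1 on the interval. Expanding, f(-3 − u) = -u^5 - 14u^4 - 81u^3 - 246u^2 - 390u - 249.
All 6 nonzero coefficients of this polynomial in u are negative; hence for u > 0 the value is a sum of negative terms (the constant -249 among them).
So f is strictly negative on (-4, -3); no root exists in the interval.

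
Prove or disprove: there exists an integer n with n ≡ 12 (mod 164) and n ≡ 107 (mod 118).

Reduce both congruences modulo 2, which divides 164 and 118: they say n ≡ 12 (mod 2) and n ≡ 107 (mod 2).
But 12 mod 2 = 0 while 107 mod 2 = 1, a contradiction.
So no integer satisfies both congruences.

No, no such integer exists.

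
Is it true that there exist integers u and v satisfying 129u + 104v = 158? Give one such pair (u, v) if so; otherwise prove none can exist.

u = 102, v = -125

Since gcd(129, 104) = 1, every integer is an integer combination of 129 and 104.
Run the Euclidean algorithm on 129 and 104: 129 = 1·104 + 25, 104 = 4·25 + 4, 25 = 6·4 + 1, 4 = 4·1 + 0.
Unwinding: 1 = 25 − 6·4 = 25 − 6·(104 − 4·25) = −6·104 + 25·25 = −6·104 + 25·(129 − 1·104) = 25·129 − 31·104, i.e. 129·25 + 104·(-31) = 1.
Multiplying through by 158: u = 25·158 = 3950, v = (-31)·158 = -4898 is a solution.
The general solution is u = 3950 + 104k, v = -4898 − 129k; taking k = -37 gives the smaller pair u = 102, v = -125.
Check: 129·102 + 104·(-125) = 13158 − 13000 = 158. ✓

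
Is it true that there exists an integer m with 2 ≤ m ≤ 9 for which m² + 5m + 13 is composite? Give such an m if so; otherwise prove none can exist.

At m = 5: 5² + 5·5 + 13 = 63 = 3·21, which is composite.

m = 5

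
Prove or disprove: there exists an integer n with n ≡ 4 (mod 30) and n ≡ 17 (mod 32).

There is no such integer.

Both moduli are multiples of 2 = gcd(30, 32), so any solution would satisfy n ≡ 4 and n ≡ 17 modulo 2 simultaneously.
However 4 ≡ 0 and 17 ≡ 1 (mod 2), and 0 ≠ 1.
Therefore no such n exists.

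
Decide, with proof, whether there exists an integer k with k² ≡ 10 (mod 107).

k = 63

Take k = 63. Then 63² = 3969 = 37·107 + 10, so 63² ≡ 10 (mod 107).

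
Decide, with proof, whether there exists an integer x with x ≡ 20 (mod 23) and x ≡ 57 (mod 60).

gcd(23, 60) = 1, so the Chinese Remainder Theorem guarantees exactly one residue class mod 1380 satisfying both.
Any solution of the first congruence is x = 20 + 23t; substituting into the second, 23t ≡ 57 − 20 ≡ 37 (mod 60).
Invert 23 mod 60 by the Euclidean algorithm: 60 = 2·23 + 14, 23 = 1·14 + 9, 14 = 1·9 + 5, 9 = 1·5 + 4, 5 = 1·4 + 1, 4 = 4·1 + 0; back-substituting, 1 = 5 − 1·4 = 5 − (9 − 1·5) = −9 + 2·5 = −9 + 2·(14 − 1·9) = 2·14 − 3·9 = 2·14 − 3·(23 − 1·14) = −3·23 + 5·14 = −3·23 + 5·(60 − 2·23) = 5·60 − 13·23. Hence 23·(-13) ≡ 1, so 23⁻¹ ≡ -13 ≡ 47 (mod 60).
Multiplying by 47: t ≡ 47·37 = 1739 ≡ 59 (mod 60).
With t = 59: x = 20 + 23·59 = 1377.
Indeed 1377 ≡ 20 (mod 23) and 1377 ≡ 57 (mod 60).

x = 1377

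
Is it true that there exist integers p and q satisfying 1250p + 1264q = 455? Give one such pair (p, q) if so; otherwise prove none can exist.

gcd(1250, 1264) = 2, so every integer of the form 1250p + 1264q is a multiple of 2.
However 455 leaves remainder 1 on division by 2.
Hence no integers p, q satisfy the equation.

No, no such integers exist.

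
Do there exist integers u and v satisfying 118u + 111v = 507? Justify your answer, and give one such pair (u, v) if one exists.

118 and 111 are coprime, so 118u + 111v ranges over all of ℤ.
Dividing repeatedly: 118 = 1·111 + 7, 111 = 15·7 + 6, 7 = 1·6 + 1, 6 = 6·1 + 0.
Back-substituting, 1 = 7 − 1·6 = 7 − (111 − 15·7) = −111 + 16·7 = −111 + 16·(118 − 1·111) = 16·118 − 17·111; that is, 118·16 + 111·(-17) = 1.
Times 507: 118·8112 + 111·(-8619) = 507, so (8112, -8619) solves it.
Subtracting 73·111 from u and adding 73·118 to v gives the tidier solution (9, -5).
Indeed 118·9 + 111·(-5) = 1062 − 555 = 507.

u = 9, v = -5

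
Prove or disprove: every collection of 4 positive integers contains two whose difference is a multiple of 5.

No, the set {22, 23, 24, 25} is a counterexample.

Try 4 consecutive integers, 22, 23, 24, 25. Their remainders mod 5 are 2, 3, 4, 0 — pairwise different, as any 4 ≤ 5 consecutive integers have distinct residues.
The differences between them range over 1, …, 3, none of which is divisible by 5.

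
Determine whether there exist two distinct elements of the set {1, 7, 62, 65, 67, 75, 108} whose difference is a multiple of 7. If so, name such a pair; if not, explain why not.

There is no such pair.

Reduce each element modulo 7: 1↦1, 7↦0, 62↦6, 65↦2, 67↦4, 75↦5, 108↦3.
These 7 residues are pairwise different, hence no difference of two elements is divisible by 7.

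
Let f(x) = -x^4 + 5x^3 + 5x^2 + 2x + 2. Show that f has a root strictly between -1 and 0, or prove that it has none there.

f(-1) = -1 and f(0) = 2, which have opposite signs.
Since f is a polynomial it is continuous on [-1, 0].
By the Intermediate Value Theorem f must vanish at some point of (-1, 0).

Such a root exists.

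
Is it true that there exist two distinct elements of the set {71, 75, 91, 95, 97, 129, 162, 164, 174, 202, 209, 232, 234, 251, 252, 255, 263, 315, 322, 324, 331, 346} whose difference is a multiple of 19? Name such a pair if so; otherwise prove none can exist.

75 and 322 are such a pair.

Reduce each element mod 19: 71↦14, 75↦18, 91↦15, 95↦0, 97↦2, 129↦15, 162↦10, 164↦12, 174↦3, 202↦12, 209↦0, 232↦4, 234↦6, 251↦4, 252↦5, 255↦8, 263↦16, 315↦11, 322↦18, 324↦1, 331↦8, 346↦4. The residue 18 repeats (at 75 and 322), and 322 − 75 = 247 = 13·19.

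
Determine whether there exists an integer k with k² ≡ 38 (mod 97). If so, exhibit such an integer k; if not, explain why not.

Apply Euler's criterion with the prime 97: 38 is a quadratic residue iff 38^48 ≡ 1 (mod 97), and a non-residue iff it is ≡ −1.
Repeated squaring mod 97: 38^2 = 1444 ≡ 86; 38^4 ≡ 86² = 7396 ≡ 24; 38^8 ≡ 24² = 576 ≡ 91; 38^16 ≡ 91² = 8281 ≡ 36; 38^32 ≡ 36² = 1296 ≡ 35.
Since 48 = 32 + 16, 38^48 ≡ 35 · 36; multiplying out mod 97: 35·36 = 1260 ≡ 96. Thus 38^48 ≡ 96 ≡ −1 (mod 97).
The value −1 means 38 is a non-residue modulo 97, so k² ≡ 38 (mod 97) is impossible.

No such integer exists.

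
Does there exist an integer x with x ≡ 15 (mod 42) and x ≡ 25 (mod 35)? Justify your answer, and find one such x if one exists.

gcd(42, 35) = 7. If x ≡ 15 (mod 42) and x ≡ 25 (mod 35), then x ≡ 15 (mod 7) and x ≡ 25 (mod 7).
But 15 mod 7 = 1 while 25 mod 7 = 4, a contradiction.
Therefore no such x exists.

No, no such integer exists.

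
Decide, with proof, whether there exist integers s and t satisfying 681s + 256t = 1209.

681 and 256 are coprime, so 681s + 256t ranges over all of ℤ.
Euclidean algorithm: 681 = 2·256 + 169, 256 = 1·169 + 87, 169 = 1·87 + 82, 87 = 1·82 + 5, 82 = 16·5 + 2, 5 = 2·2 + 1, 2 = 2·1 + 0.
Back-substituting, 1 = 5 − 2·2 = 5 − 2·(82 − 16·5) = −2·82 + 33·5 = −2·82 + 33·(87 − 1·82) = 33·87 − 35·82 = 33·87 − 35·(169 − 1·87) = −35·169 + 68·87 = −35·169 + 68·(256 − 1·169) = 68·256 − 103·169 = 68·256 − 103·(681 − 2·256) = −103·681 + 274·256; that is, 681·(-103) + 256·274 = 1.
Multiplying through by 1209: s = (-103)·1209 = -124527, t = 274·1209 = 331266 is a solution.
Shifting by a multiple of (256, −681) keeps it a solution: s = -124527 + 487·256 = 145, t = 331266 − 487·681 = -381.
Check: 681·145 + 256·(-381) = 98745 − 97536 = 1209. ✓

s = 145, t = -381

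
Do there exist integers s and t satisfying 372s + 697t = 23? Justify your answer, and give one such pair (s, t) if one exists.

s = 609, t = -325

Since gcd(372, 697) = 1, every integer is an integer combination of 372 and 697.
Euclidean algorithm: 697 = 1·372 + 325, 372 = 1·325 + 47, 325 = 6·47 + 43, 47 = 1·43 + 4, 43 = 10·4 + 3, 4 = 1·3 + 1, 3 = 3·1 + 0.
Back-substituting, 1 = 4 − 1·3 = 4 − (43 − 10·4) = −43 + 11·4 = −43 + 11·(47 − 1·43) = 11·47 − 12·43 = 11·47 − 12·(325 − 6·47) = −12·325 + 83·47 = −12·325 + 83·(372 − 1·325) = 83·372 − 95·325 = 83·372 − 95·(697 − 1·372) = −95·697 + 178·372; that is, 372·178 + 697·(-95) = 1.
Scaling by 23 gives the particular solution (s, t) = (4094, -2185).
Subtracting 5·697 from s and adding 5·372 to t gives the tidier solution (609, -325).
Check: 372·609 + 697·(-325) = 226548 − 226525 = 23. ✓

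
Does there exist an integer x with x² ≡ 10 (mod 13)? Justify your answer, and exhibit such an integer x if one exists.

x = 6

Take x = 6. Then 6² = 36 = 2·13 + 10, so 6² ≡ 10 (mod 13).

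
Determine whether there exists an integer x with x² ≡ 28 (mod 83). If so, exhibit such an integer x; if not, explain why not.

Take x = 32. Then 32² = 1024 = 12·83 + 28, so 32² ≡ 28 (mod 83).

x = 32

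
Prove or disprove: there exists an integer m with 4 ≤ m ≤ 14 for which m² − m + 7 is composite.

m = 7

At m = 7: 7² − 7 + 7 = 49 = 7·7, which is composite.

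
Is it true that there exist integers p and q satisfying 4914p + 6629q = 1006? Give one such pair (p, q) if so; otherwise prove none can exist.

gcd(4914, 6629) = 7, so every integer of the form 4914p + 6629q is a multiple of 7.
But 1006 = 7·143 + 5, so 7 ∤ 1006.
Therefore 4914p + 6629q = 1006 has no solution in integers.

There are no such integers.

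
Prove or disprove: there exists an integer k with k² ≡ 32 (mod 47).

k = 28 works: 28² = 784, and 784 − 32 = 752 = 16·47.

k = 28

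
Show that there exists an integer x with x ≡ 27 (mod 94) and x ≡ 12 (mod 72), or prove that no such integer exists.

Reduce both congruences modulo 2, which divides 94 and 72: they say x ≡ 27 (mod 2) and x ≡ 12 (mod 2).
These are incompatible: 27 − 12 = 15 is not divisible by 2.
Therefore no such x exists.

No such integer exists.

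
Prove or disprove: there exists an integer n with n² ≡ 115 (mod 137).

n = 65

Take n = 65. Then 65² = 4225 = 30·137 + 115, so 65² ≡ 115 (mod 137).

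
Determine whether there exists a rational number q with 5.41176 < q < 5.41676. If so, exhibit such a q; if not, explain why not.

q = 65/12

Look for a denominator N such that an integer falls strictly between N·5.41176 and N·5.41676. N = 12 works: 12·5.41176 = 64.94112 < 65 < 65.00112 = 12·5.41676.
Hence 65/12 is a rational number with 5.41176 < 65/12 < 5.41676.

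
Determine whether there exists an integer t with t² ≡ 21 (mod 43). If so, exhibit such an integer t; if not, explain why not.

t = 8

t = 8 works: 8² = 64, and 64 − 21 = 43 = 1·43.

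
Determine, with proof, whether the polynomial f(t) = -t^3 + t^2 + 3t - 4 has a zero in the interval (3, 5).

f(3) = -13 and f(5) = -89, both negative, so a sign-change argument is unavailable; we show f keeps this sign on the whole interval.
Substitute t = 3 + u, where 0 < u < 2 on the interval. Expanding, f(3 + u) = -u^3 - 8u^2 - 18u - 13.
All 4 nonzero coefficients of this polynomial in u are negative; hence for u > 0 the value is a sum of negative terms (the constant -13 among them).
So f is strictly negative on (3, 5); no root exists in the interval.

f has no root in that interval.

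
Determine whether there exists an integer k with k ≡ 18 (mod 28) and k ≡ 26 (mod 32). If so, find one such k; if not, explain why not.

k = 186

Here gcd(28, 32) = 4, and both 18 and 26 leave remainder 2 mod 4, so the system is consistent.
List candidates k ≡ 18 (mod 28): 18, 46, 74, 102, 130, 158, 186. Modulo 32 these are 18, 14, 10, 6, 2, 30, 26; 186 gives 26 as required.
Check: 186 mod 28 = 18, 186 mod 32 = 26. ✓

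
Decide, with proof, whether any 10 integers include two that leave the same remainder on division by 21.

Consider the 10 integers 60, 61, …, 69. They lie in distinct residue classes modulo 21, since 10 ≤ 21.
Hence this collection has no pair with equal remainders mod 21, disproving the claim.

No; for instance {60, 61, 62, 63, 64, 65, 66, 67, 68, 69} is a counterexample.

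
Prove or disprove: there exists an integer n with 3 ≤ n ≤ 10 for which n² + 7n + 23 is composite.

At n = 8: 8² + 7·8 + 23 = 143 = 11·13, which is composite.

n = 8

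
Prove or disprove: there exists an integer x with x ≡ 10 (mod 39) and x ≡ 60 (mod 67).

x = 127

Since 39 and 67 share no common factor, CRT says the pair of congruences has a solution (unique mod 2613).
Any solution of the first congruence is x = 10 + 39t; substituting into the second, 39t ≡ 60 − 10 ≡ 50 (mod 67).
Since 39·55 = 2145 = 32·67 + 1, the inverse of 39 mod 67 is 55.
Therefore t ≡ 55·50 = 2750 ≡ 3 (mod 67).
Taking t = 3 gives x = 10 + 39·3 = 127.
Indeed 127 ≡ 10 (mod 39) and 127 ≡ 60 (mod 67).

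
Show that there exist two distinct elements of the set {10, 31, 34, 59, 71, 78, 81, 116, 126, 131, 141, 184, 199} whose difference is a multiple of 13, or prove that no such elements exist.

There is no such pair.

Two integers differ by a multiple of 13 exactly when they have the same residue mod 13. The residues are 10↦10, 31↦5, 34↦8, 59↦7, 71↦6, 78↦0, 81↦3, 116↦12, 126↦9, 131↦1, 141↦11, 184↦2, 199↦4.
All 13 residues are distinct, so no two elements differ by a multiple of 13.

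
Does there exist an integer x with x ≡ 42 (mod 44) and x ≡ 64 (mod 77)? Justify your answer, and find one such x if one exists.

x = 218

gcd(44, 77) = 11. A simultaneous solution exists iff 42 ≡ 64 (mod 11); here 42 mod 11 = 9 = 64 mod 11, so it does.
The integers ≡ 42 (mod 44) are 42, 86, 130, 174, 218, …; their remainders mod 77 are 42, 9, 53, 20, 64, so x = 218 is the first that is ≡ 64 (mod 77).
Check: 218 mod 44 = 42, 218 mod 77 = 64. ✓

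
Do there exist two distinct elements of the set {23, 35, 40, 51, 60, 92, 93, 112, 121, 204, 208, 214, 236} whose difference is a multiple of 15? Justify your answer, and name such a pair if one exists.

Residues mod 15: 23↦8, 35↦5, 40↦10, 51↦6, 60↦0, 92↦2, 93↦3, 112↦7, 121↦1, 204↦9, 208↦13, 214↦4, 236↦11.
No residue repeats among the 13 elements, so no pair has difference ≡ 0 (mod 15).

No, no such pair exists.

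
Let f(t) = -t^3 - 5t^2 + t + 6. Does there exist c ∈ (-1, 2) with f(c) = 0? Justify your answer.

Yes, such a c exists.

f(-1) = 1 and f(2) = -20, which have opposite signs.
f is continuous everywhere (it is a polynomial), in particular on [-1, 2].
So by the Intermediate Value Theorem there is a c strictly between -1 and 2 with f(c) = 0.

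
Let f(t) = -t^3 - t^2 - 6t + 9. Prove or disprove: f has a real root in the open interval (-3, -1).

No.

f(-3) = 45 and f(-1) = 15, both positive.
The derivative f'(t) = -3t^2 - 2t - 6 is a quadratic with discriminant (-2)² − 4·(-3)·(-6) = -68 < 0; it never vanishes, so it is always negative (sign of the leading coefficient).
Hence f is strictly decreasing on ℝ, and in particular on [-3, -1]. A strictly monotone function with same-sign endpoint values stays positive on the whole interval, so f has no zero in (-3, -1).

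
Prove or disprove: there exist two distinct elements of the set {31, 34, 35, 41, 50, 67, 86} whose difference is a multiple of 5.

31 and 41 are such a pair.

Both 31 and 41 leave remainder 1 on division by 5; their difference 10 = 2·5 is a multiple of 5.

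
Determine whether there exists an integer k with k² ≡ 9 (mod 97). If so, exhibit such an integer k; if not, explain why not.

Take k = 94. Then 94² = 8836 = 91·97 + 9, so 94² ≡ 9 (mod 97).

k = 94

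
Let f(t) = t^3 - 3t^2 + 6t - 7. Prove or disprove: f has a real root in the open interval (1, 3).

Such a root exists.

f(1) = -3 and f(3) = 11, which have opposite signs.
Since f is a polynomial it is continuous on [1, 3].
By the Intermediate Value Theorem, f takes the value 0 somewhere in the open interval.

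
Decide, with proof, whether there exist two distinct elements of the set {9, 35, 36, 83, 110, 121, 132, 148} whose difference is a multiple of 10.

There is no such pair.

Reduce each element modulo 10: 9↦9, 35↦5, 36↦6, 83↦3, 110↦0, 121↦1, 132↦2, 148↦8.
These 8 residues are pairwise different, hence no difference of two elements is divisible by 10.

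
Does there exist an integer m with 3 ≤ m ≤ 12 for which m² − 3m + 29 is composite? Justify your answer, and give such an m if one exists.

At m = 8: 8² − 3·8 + 29 = 69 = 3·23, which is composite.

m = 8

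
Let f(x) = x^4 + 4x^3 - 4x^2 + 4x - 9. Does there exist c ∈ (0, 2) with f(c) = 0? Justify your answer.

Such a root exists.

f(0) = -9 and f(2) = 31, which have opposite signs.
As a polynomial, f is continuous on every closed interval.
So by the Intermediate Value Theorem there is a c strictly between 0 and 2 with f(c) = 0.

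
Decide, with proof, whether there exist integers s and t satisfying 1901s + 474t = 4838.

1901 and 474 are coprime, so 1901s + 474t ranges over all of ℤ.
Run the Euclidean algorithm on 1901 and 474: 1901 = 4·474 + 5, 474 = 94·5 + 4, 5 = 1·4 + 1, 4 = 4·1 + 0.
Back-substituting, 1 = 5 − 1·4 = 5 − (474 − 94·5) = −474 + 95·5 = −474 + 95·(1901 − 4·474) = 95·1901 − 381·474; that is, 1901·95 + 474·(-381) = 1.
Scaling by 4838 gives the particular solution (s, t) = (459610, -1843278).
Subtracting 969·474 from s and adding 969·1901 to t gives the tidier solution (304, -1209).
Indeed 1901·304 + 474·(-1209) = 577904 − 573066 = 4838.

s = 304, t = -1209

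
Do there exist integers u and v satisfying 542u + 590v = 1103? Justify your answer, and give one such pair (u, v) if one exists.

Both 542 and 590 are divisible by gcd(542, 590) = 2, hence so is any combination 542u + 590v.
However 1103 leaves remainder 1 on division by 2.
Hence no integers u, v satisfy the equation.

No, no such integers exist.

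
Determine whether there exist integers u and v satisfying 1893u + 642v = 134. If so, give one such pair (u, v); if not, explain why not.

Any value of 1893u + 642v is a multiple of gcd(1893, 642) = 3.
However 134 leaves remainder 2 on division by 3.
Hence no integers u, v satisfy the equation.

No such integers exist.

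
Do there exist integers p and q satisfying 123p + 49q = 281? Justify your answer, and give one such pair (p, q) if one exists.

p = 23, q = -52

Since gcd(123, 49) = 1, every integer is an integer combination of 123 and 49.
Euclidean algorithm: 123 = 2·49 + 25, 49 = 1·25 + 24, 25 = 1·24 + 1, 24 = 24·1 + 0.
Back-substituting, 1 = 25 − 1·24 = 25 − (49 − 1·25) = −49 + 2·25 = −49 + 2·(123 − 2·49) = 2·123 − 5·49; that is, 123·2 + 49·(-5) = 1.
Scaling by 281 gives the particular solution (p, q) = (562, -1405).
Subtracting 11·49 from p and adding 11·123 to q gives the tidier solution (23, -52).
Indeed 123·23 + 49·(-52) = 2829 − 2548 = 281.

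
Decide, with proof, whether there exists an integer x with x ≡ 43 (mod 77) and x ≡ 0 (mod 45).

x = 2430

The moduli 77 and 45 are coprime, so by the Chinese Remainder Theorem a unique solution modulo 3465 exists.
Write x = 43 + 77t and require 43 + 77t ≡ 0 (mod 45), i.e. 77t ≡ 2 (mod 45).
77 ≡ 32 (mod 45), so this reads 32t ≡ 2 (mod 45). Note 32·38 = 1216 ≡ 1 (mod 45) (as 1216 − 1 = 27·45), so 32⁻¹ ≡ 38.
Therefore t ≡ 38·2 = 76 ≡ 31 (mod 45).
Taking t = 31 gives x = 43 + 77·31 = 2430.
Check: 2430 mod 77 = 43, 2430 mod 45 = 0. ✓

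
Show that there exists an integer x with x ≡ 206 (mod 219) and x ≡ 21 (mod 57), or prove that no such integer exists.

Both moduli are multiples of 3 = gcd(219, 57), so any solution would satisfy x ≡ 206 and x ≡ 21 modulo 3 simultaneously.
But 206 mod 3 = 2 while 21 mod 3 = 0, a contradiction.
Hence the system has no solution.

No such integer exists.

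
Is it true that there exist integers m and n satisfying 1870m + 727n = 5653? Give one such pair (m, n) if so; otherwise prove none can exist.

Since gcd(1870, 727) = 1, every integer is an integer combination of 1870 and 727.
Dividing repeatedly: 1870 = 2·727 + 416, 727 = 1·416 + 311, 416 = 1·311 + 105, 311 = 2·105 + 101, 105 = 1·101 + 4, 101 = 25·4 + 1, 4 = 4·1 + 0.
Working back up the chain: 1 = 101 − 25·4 = 101 − 25·(105 − 1·101) = −25·105 + 26·101 = −25·105 + 26·(311 − 2·105) = 26·311 − 77·105 = 26·311 − 77·(416 − 1·311) = −77·416 + 103·311 = −77·416 + 103·(727 − 1·416) = 103·727 − 180·416 = 103·727 − 180·(1870 − 2·727) = −180·1870 + 463·727. So 1870·(-180) + 727·463 = 1.
Scaling by 5653 gives the particular solution (m, n) = (-1017540, 2617339).
The general solution is m = -1017540 + 727k, n = 2617339 − 1870k; taking k = 1400 gives the smaller pair m = 260, n = -661.
Indeed 1870·260 + 727·(-661) = 486200 − 480547 = 5653.

m = 260, n = -661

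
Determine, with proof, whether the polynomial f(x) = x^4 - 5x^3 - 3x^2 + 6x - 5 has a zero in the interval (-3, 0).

f(-3) = 166 and f(0) = -5, which have opposite signs.
f is continuous everywhere (it is a polynomial), in particular on [-3, 0].
By the Intermediate Value Theorem f must vanish at some point of (-3, 0).

Such a root exists.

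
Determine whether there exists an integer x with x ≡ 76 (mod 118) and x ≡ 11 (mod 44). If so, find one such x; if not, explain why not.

There is no such integer.

Reduce both congruences modulo 2, which divides 118 and 44: they say x ≡ 76 (mod 2) and x ≡ 11 (mod 2).
But 76 mod 2 = 0 while 11 mod 2 = 1, a contradiction.
So no integer satisfies both congruences.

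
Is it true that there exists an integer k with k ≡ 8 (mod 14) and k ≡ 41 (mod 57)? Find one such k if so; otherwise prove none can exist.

The moduli 14 and 57 are coprime, so by the Chinese Remainder Theorem a unique solution modulo 798 exists.
Write k = 8 + 14t and require 8 + 14t ≡ 41 (mod 57), i.e. 14t ≡ 33 (mod 57).
Since 14·53 = 742 = 13·57 + 1, the inverse of 14 mod 57 is 53.
Multiplying by 53: t ≡ 53·33 = 1749 ≡ 39 (mod 57).
With t = 39: k = 8 + 14·39 = 554.
Indeed 554 ≡ 8 (mod 14) and 554 ≡ 41 (mod 57).

k = 554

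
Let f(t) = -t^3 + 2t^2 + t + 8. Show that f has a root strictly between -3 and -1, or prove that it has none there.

The endpoint values f(-3) = 50 and f(-1) = 10 are both positive. Claim: f(t) > 0 for every t in (-3, -1).
Shift to the endpoint -1: with t = -1 − u (0 < u < 2), one computes f(-1 − u) = u^3 + 5u^2 + 6u + 10.
The nonzero coefficients here are all positive, so for u > 0 every term is positive (or zero), and the constant term 10 is strictly positive.
Therefore f(t) > 0 throughout (-3, -1), and f has no zero there.

No such root exists.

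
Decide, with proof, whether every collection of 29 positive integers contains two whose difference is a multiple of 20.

Partition the integers by their residue mod 20; there are 20 classes.
Since 29 > 20, two of the 29 integers must share a residue class by the pigeonhole principle; call them a and b.
Their difference a − b is then a multiple of 20.

Yes, this is always true.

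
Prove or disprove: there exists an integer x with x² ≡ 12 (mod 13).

Take x = 5. Then 5² = 25 = 1·13 + 12, so 5² ≡ 12 (mod 13).

x = 5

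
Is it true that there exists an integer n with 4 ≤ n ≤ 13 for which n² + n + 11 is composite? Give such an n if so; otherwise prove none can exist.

n = 10

At n = 10: 10² + 10 + 11 = 121 = 11·11, which is composite.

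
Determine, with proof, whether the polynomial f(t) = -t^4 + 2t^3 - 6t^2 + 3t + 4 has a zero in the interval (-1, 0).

Yes, f has a root in the interval.

f(-1) = -8 and f(0) = 4, which have opposite signs.
f is continuous everywhere (it is a polynomial), in particular on [-1, 0].
By the Intermediate Value Theorem, f takes the value 0 somewhere in the open interval.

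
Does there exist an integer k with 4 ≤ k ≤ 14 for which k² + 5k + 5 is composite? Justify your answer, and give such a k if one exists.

At k = 10: 10² + 5·10 + 5 = 155 = 5·31, which is composite.

k = 10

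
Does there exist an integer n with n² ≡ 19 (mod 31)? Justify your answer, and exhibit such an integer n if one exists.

Take n = 22. Then 22² = 484 = 15·31 + 19, so 22² ≡ 19 (mod 31).

n = 22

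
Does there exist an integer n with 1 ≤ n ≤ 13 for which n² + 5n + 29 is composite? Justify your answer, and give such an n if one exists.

At n = 1: 1² + 5·1 + 29 = 35 = 5·7, which is composite.

n = 1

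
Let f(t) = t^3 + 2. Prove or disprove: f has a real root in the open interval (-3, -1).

Such a root exists.

f(-3) = -25 and f(-1) = 1, which have opposite signs.
f is continuous everywhere (it is a polynomial), in particular on [-3, -1].
By the Intermediate Value Theorem f must vanish at some point of (-3, -1).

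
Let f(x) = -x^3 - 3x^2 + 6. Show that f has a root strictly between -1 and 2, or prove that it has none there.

Such a root exists.

f(-1) = 4 and f(2) = -14, which have opposite signs.
Since f is a polynomial it is continuous on [-1, 2].
By the Intermediate Value Theorem f must vanish at some point of (-1, 2).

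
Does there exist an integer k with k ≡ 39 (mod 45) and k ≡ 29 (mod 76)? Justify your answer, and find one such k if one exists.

gcd(45, 76) = 1, so the Chinese Remainder Theorem guarantees exactly one residue class mod 3420 satisfying both.
Any solution of the first congruence is k = 39 + 45t; substituting into the second, 45t ≡ 29 − 39 ≡ 66 (mod 76).
To invert 45 modulo 76: 76 = 1·45 + 31, 45 = 1·31 + 14, 31 = 2·14 + 3, 14 = 4·3 + 2, 3 = 1·2 + 1, 2 = 2·1 + 0, and unwinding, 1 = 3 − 1·2 = 3 − (14 − 4·3) = −14 + 5·3 = −14 + 5·(31 − 2·14) = 5·31 − 11·14 = 5·31 − 11·(45 − 1·31) = −11·45 + 16·31 = −11·45 + 16·(76 − 1·45) = 16·76 − 27·45. Thus 45⁻¹ ≡ -27 ≡ 49 (mod 76).
Multiplying by 49: t ≡ 49·66 = 3234 ≡ 42 (mod 76).
Taking t = 42 gives k = 39 + 45·42 = 1929.
Indeed 1929 ≡ 39 (mod 45) and 1929 ≡ 29 (mod 76).

k = 1929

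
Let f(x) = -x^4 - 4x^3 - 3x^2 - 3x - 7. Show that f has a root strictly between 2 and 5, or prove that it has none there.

No such root exists.

The endpoint values f(2) = -73 and f(5) = -1222 are both negative. Claim: f(x) < 0 for every x in (2, 5).
Substitute x = 2 + u, where 0 < u < 3 on the interval. Expanding, f(2 + u) = -u^4 - 12u^3 - 51u^2 - 95u - 73.
All 5 nonzero coefficients of this polynomial in u are negative; hence for u > 0 the value is a sum of negative terms (the constant -73 among them).
So f is strictly negative on (2, 5); no root exists in the interval.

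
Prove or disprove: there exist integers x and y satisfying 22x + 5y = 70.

x = 0, y = 14

Since gcd(22, 5) = 1, every integer is an integer combination of 22 and 5.
Euclidean algorithm: 22 = 4·5 + 2, 5 = 2·2 + 1, 2 = 2·1 + 0.
Back-substituting, 1 = 5 − 2·2 = 5 − 2·(22 − 4·5) = −2·22 + 9·5; that is, 22·(-2) + 5·9 = 1.
Times 70: 22·(-140) + 5·630 = 70, so (-140, 630) solves it.
Shifting by a multiple of (5, −22) keeps it a solution: x = -140 + 28·5 = 0, y = 630 − 28·22 = 14.
Check: 22·0 + 5·14 = 0 + 70 = 70. ✓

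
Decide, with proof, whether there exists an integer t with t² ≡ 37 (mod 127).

t = 52

Take t = 52. Then 52² = 2704 = 21·127 + 37, so 52² ≡ 37 (mod 127).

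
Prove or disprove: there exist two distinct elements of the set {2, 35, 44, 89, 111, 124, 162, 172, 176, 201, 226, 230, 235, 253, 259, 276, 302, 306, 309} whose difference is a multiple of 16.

2 mod 16 = 2 and 162 mod 16 = 2, so 162 − 2 = 160 = 10·16.

Yes: 2 and 162.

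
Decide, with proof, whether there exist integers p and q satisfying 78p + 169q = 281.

There are no such integers.

Both 78 and 169 are divisible by gcd(78, 169) = 13, hence so is any combination 78p + 169q.
But 281 = 13·21 + 8, so 13 ∤ 281.
Therefore 78p + 169q = 281 has no solution in integers.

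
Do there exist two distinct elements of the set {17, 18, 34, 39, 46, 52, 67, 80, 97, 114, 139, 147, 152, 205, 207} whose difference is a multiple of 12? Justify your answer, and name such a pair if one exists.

Both 18 and 114 leave remainder 6 on division by 12; their difference 96 = 8·12 is a multiple of 12.

Yes: 18 and 114.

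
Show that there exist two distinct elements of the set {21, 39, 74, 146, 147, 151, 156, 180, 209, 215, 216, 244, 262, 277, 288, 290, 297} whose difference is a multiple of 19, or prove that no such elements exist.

Reduce each element modulo 19: 21↦2, 39↦1, 74↦17, 146↦13, 147↦14, 151↦18, 156↦4, 180↦9, 209↦0, 215↦6, 216↦7, 244↦16, 262↦15, 277↦11, 288↦3, 290↦5, 297↦12.
All 17 residues are distinct, so no two elements differ by a multiple of 19.

No such pair exists.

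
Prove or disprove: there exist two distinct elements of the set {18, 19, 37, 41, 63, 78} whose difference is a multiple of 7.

No, no such pair exists.

Residues mod 7: 18↦4, 19↦5, 37↦2, 41↦6, 63↦0, 78↦1.
All 6 residues are distinct, so no two elements differ by a multiple of 7.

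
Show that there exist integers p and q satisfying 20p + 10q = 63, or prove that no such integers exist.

Any value of 20p + 10q is a multiple of gcd(20, 10) = 10.
But 63 = 10·6 + 3, so 10 ∤ 63.
Therefore 20p + 10q = 63 has no solution in integers.

No such integers exist.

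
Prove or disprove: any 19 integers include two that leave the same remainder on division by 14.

There are exactly 14 possible remainders on division by 14.
With 19 integers and only 14 classes, the pigeonhole principle forces two of them, say a and b, into the same class.
That is, a and b leave the same remainder on division by 14, as claimed.

True.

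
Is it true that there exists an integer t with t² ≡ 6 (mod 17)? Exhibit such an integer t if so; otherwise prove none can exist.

No such integer exists.

Since (17 − t)² ≡ t² (mod 17), it suffices to square t = 0, 1, …, 8: the residues are 0, 1, 4, 9, 16, 8, 2, 15, 13.
So the quadratic residues mod 17 are {0, 1, 2, 4, 8, 9, 13, 15, 16}, and 6 is not among them.
Hence no integer t has t² ≡ 6 (mod 17).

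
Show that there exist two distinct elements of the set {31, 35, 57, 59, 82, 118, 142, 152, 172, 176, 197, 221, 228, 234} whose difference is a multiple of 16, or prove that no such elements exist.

Residues mod 16: 31↦15, 35↦3, 57↦9, 59↦11, 82↦2, 118↦6, 142↦14, 152↦8, 172↦12, 176↦0, 197↦5, 221↦13, 228↦4, 234↦10.
No residue repeats among the 14 elements, so no pair has difference ≡ 0 (mod 16).

No such pair exists.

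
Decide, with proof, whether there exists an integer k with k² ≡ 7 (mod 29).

k = 23 works: 23² = 529, and 529 − 7 = 522 = 18·29.

k = 23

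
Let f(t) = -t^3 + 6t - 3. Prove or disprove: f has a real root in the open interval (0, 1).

Such a root exists.

f(0) = -3 and f(1) = 2, which have opposite signs.
As a polynomial, f is continuous on every closed interval.
By the Intermediate Value Theorem, f takes the value 0 somewhere in the open interval.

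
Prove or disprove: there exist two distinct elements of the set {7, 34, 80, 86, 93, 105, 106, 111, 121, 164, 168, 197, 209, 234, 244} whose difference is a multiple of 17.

No such pair exists.

Residues mod 17: 7↦7, 34↦0, 80↦12, 86↦1, 93↦8, 105↦3, 106↦4, 111↦9, 121↦2, 164↦11, 168↦15, 197↦10, 209↦5, 234↦13, 244↦6.
These 15 residues are pairwise different, hence no difference of two elements is divisible by 17.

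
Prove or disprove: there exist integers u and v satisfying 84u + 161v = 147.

u = 19, v = -9

Every value of 84u + 161v is a multiple of gcd(84, 161) = 7; since 7 ∣ 147, solutions exist.
Dividing through by 7 reduces the equation to 12u + 23v = 21.
Dividing repeatedly: 23 = 1·12 + 11, 12 = 1·11 + 1, 11 = 11·1 + 0.
Unwinding: 1 = 12 − 1·11 = 12 − (23 − 1·12) = −23 + 2·12, i.e. 12·2 + 23·(-1) = 1.
Scaling by 21 gives the particular solution (u, v) = (42, -21).
The general solution is u = 42 + 23k, v = -21 − 12k; taking k = -1 gives the smaller pair u = 19, v = -9.
Check: 84·19 + 161·(-9) = 1596 − 1449 = 147. ✓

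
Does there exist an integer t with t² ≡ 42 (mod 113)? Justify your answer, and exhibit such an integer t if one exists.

No such integer exists.

113 is prime, so by Euler's criterion 42 is a square mod 113 iff 42^((113−1)/2) = 42^56 ≡ 1 (mod 113).
Squaring successively (mod 113): 42^2 = 1764 ≡ 69; 42^4 ≡ 69² = 4761 ≡ 15; 42^8 ≡ 15² = 225 ≡ 112; 42^16 ≡ 112² = 12544 ≡ 1; 42^32 ≡ 1² = 1 ≡ 1.
Since 56 = 32 + 16 + 8, 42^56 ≡ 1 · 1 · 112; multiplying out mod 113: 1·1 = 1 ≡ 1, then 1·112 = 112 ≡ 112. Thus 42^56 ≡ 112 ≡ −1 (mod 113).
The value −1 means 42 is a non-residue modulo 113, so t² ≡ 42 (mod 113) is impossible.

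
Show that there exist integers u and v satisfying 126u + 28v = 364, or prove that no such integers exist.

gcd(126, 28) = 14, and 14 divides 364, so integer solutions exist.
Dividing through by 14 reduces the equation to 9u + 2v = 26.
Euclidean algorithm: 9 = 4·2 + 1, 2 = 2·1 + 0.
Back-substituting, 1 = 9 − 4·2; that is, 9·1 + 2·(-4) = 1.
Times 26: 9·26 + 2·(-104) = 26, so (26, -104) solves it.
The general solution is u = 26 + 2k, v = -104 − 9k; taking k = -13 gives the smaller pair u = 0, v = 13.
Indeed 126·0 + 28·13 = 0 + 364 = 364.

u = 0, v = 13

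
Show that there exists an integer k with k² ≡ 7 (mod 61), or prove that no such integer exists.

61 is prime, so by Euler's criterion 7 is a square mod 61 iff 7^((61−1)/2) = 7^30 ≡ 1 (mod 61).
Squaring successively (mod 61): 7^2 = 49 ≡ 49; 7^4 ≡ 49² = 2401 ≡ 22; 7^8 ≡ 22² = 484 ≡ 57; 7^16 ≡ 57² = 3249 ≡ 16.
Since 30 = 16 + 8 + 4 + 2, 7^30 ≡ 16 · 57 · 22 · 49; multiplying out mod 61: 16·57 = 912 ≡ 58, then 58·22 = 1276 ≡ 56, then 56·49 = 2744 ≡ 60. Thus 7^30 ≡ 60 ≡ −1 (mod 61).
By Euler's criterion 7 is a quadratic non-residue mod 61: no k satisfies k² ≡ 7 (mod 61).

There is no such integer.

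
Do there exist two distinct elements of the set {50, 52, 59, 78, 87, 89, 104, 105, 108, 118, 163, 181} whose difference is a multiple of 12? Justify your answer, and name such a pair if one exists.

There is no such pair.

Residues mod 12: 50↦2, 52↦4, 59↦11, 78↦6, 87↦3, 89↦5, 104↦8, 105↦9, 108↦0, 118↦10, 163↦7, 181↦1.
These 12 residues are pairwise different, hence no difference of two elements is divisible by 12.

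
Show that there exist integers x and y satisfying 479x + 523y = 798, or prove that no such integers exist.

Since gcd(479, 523) = 1, every integer is an integer combination of 479 and 523.
Dividing repeatedly: 523 = 1·479 + 44, 479 = 10·44 + 39, 44 = 1·39 + 5, 39 = 7·5 + 4, 5 = 1·4 + 1, 4 = 4·1 + 0.
Unwinding: 1 = 5 − 1·4 = 5 − (39 − 7·5) = −39 + 8·5 = −39 + 8·(44 − 1·39) = 8·44 − 9·39 = 8·44 − 9·(479 − 10·44) = −9·479 + 98·44 = −9·479 + 98·(523 − 1·479) = 98·523 − 107·479, i.e. 479·(-107) + 523·98 = 1.
Multiplying through by 798: x = (-107)·798 = -85386, y = 98·798 = 78204 is a solution.
Adding 164·523 to x and subtracting 164·479 from y gives the tidier solution (386, -352).
Indeed 479·386 + 523·(-352) = 184894 − 184096 = 798.

x = 386, y = -352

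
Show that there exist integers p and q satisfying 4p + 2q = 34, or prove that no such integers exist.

p = 0, q = 17

Since gcd(4, 2) = 2 and 34 = 2·17, Bézout's identity guarantees a solution.
Dividing through by 2 reduces the equation to 2p + 1q = 17.
With a unit coefficient on q, (p, q) = (0, 17) is an immediate solution.
Indeed 4·0 + 2·17 = 0 + 34 = 34.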